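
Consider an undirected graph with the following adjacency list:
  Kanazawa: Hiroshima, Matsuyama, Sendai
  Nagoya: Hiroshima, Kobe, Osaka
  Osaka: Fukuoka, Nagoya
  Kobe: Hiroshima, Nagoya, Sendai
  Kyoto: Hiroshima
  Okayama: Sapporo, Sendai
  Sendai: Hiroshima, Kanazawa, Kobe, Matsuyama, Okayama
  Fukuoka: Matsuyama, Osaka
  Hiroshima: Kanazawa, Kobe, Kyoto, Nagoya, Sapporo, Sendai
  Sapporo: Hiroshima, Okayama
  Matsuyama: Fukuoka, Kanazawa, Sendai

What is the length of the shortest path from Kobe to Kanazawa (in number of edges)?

Distance 0: Kobe.
Distance 1: Hiroshima, Nagoya, Sendai.
Distance 2: Kanazawa, Kyoto, Matsuyama, Okayama, Osaka, Sapporo — contains Kanazawa.

2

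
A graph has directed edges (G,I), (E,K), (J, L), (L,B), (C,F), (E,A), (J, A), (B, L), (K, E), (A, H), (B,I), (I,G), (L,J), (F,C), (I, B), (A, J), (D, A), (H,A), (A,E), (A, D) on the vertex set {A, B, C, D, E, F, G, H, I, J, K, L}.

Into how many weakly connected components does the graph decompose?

2

From A: component {A, B, D, E, G, H, I, J, K, L}.
From C: component {C, F}.
That's 2 components.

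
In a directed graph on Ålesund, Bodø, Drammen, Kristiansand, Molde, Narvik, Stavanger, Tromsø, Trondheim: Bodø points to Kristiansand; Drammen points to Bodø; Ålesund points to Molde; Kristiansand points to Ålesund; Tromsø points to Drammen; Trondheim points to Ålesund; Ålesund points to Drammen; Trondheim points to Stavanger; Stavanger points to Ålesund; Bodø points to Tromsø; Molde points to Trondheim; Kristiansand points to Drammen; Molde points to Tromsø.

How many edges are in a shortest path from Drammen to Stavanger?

6

Distance 0: Drammen.
Distance 1: Bodø.
Distance 2: Kristiansand, Tromsø.
Distance 3: Ålesund.
Distance 4: Molde.
Distance 5: Trondheim.
Distance 6: Stavanger — contains Stavanger.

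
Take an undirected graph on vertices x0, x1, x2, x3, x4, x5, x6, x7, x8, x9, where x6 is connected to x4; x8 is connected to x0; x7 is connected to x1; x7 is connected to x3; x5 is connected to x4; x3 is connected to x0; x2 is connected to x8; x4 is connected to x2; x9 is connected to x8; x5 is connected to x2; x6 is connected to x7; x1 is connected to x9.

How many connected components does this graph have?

1

From x0: component {x0, x1, x2, x3, x4, x5, x6, x7, x8, x9}.
That's 1 component.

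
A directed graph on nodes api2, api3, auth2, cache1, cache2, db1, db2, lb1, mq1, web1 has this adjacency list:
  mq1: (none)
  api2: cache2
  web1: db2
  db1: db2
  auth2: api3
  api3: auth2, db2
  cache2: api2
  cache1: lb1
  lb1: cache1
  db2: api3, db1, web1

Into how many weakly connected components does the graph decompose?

From api2: component {api2, cache2}.
From api3: component {api3, auth2, db1, db2, web1}.
From cache1: component {cache1, lb1}.
From mq1: component {mq1}.
That's 4 components.

4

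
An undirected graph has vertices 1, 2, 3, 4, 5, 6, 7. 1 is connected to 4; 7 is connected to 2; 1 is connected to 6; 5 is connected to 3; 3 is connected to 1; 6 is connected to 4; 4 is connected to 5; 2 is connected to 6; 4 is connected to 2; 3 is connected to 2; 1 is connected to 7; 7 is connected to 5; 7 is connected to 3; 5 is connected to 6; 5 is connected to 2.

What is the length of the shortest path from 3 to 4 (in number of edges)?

Distance 0: 3.
Distance 1: 1, 2, 5, 7.
Distance 2: 4, 6 — contains 4.

2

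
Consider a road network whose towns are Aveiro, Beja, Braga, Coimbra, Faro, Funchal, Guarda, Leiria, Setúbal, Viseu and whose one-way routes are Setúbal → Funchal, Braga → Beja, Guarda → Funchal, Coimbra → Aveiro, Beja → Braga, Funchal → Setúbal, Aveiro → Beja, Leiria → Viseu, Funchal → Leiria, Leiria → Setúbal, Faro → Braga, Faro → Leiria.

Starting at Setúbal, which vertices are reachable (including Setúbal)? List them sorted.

Funchal, Leiria, Setúbal, Viseu

Start at Setúbal.
Its neighbours: Funchal.
Then their neighbours: Leiria.
Then next layer: Viseu.
Nothing further is reachable.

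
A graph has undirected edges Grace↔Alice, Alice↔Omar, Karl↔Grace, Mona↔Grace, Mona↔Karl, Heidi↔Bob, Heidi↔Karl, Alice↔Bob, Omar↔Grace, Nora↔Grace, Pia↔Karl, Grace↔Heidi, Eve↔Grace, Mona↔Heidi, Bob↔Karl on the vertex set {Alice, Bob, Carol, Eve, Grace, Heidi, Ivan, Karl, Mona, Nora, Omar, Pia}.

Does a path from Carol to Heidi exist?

No

Carol has no edges, so nothing is reachable from it.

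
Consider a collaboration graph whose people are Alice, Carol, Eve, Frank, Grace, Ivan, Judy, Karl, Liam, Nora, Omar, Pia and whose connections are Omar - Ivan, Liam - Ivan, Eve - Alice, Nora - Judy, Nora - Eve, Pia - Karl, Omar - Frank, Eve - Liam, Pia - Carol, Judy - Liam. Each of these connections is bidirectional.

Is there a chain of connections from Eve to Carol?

No

Explore from Eve.
Distance 1: reach Alice, Liam, Nora.
Distance 2: reach Ivan, Judy.
Distance 3: reach Omar.
Distance 4: reach Frank.
The search is exhausted without reaching Carol; it lies in a different component.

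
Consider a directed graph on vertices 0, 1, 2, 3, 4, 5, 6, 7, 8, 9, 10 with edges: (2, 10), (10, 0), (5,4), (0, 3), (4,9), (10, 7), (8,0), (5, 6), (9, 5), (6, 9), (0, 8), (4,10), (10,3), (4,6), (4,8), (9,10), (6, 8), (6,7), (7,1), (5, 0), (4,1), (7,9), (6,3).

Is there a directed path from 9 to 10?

Explore from 9.
Distance 1: reach 5, 10.
Found 10.

Yes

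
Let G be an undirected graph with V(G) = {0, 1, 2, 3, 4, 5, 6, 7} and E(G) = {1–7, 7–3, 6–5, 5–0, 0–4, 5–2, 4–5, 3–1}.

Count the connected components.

2

From 0: component {0, 2, 4, 5, 6}.
From 1: component {1, 3, 7}.
That's 2 components.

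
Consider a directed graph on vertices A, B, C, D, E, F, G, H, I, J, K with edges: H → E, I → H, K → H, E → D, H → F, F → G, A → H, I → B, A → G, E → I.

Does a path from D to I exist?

D has no outgoing edges, so nothing is reachable from it.

No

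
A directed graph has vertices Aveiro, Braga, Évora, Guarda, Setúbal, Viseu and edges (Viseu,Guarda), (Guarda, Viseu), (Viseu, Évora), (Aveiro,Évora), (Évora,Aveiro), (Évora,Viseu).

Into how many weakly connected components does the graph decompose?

3

From Aveiro: component {Aveiro, Évora, Guarda, Viseu}.
From Braga: component {Braga}.
From Setúbal: component {Setúbal}.
That's 3 components.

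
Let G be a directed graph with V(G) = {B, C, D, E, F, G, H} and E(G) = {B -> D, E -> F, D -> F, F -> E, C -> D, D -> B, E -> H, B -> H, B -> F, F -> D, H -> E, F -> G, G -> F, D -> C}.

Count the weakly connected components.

From B: component {B, C, D, E, F, G, H}.
That's 1 component.

1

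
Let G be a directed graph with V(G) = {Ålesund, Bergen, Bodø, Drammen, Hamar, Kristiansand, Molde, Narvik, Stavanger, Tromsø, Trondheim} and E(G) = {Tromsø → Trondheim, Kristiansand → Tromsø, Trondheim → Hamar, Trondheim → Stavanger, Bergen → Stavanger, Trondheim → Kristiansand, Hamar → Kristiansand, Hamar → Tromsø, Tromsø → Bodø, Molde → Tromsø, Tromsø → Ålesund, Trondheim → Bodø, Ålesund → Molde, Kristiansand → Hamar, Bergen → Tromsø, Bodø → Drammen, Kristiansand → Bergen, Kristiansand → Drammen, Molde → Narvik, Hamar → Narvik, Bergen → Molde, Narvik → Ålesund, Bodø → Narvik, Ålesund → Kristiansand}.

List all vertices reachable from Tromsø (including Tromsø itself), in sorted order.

Ålesund, Bergen, Bodø, Drammen, Hamar, Kristiansand, Molde, Narvik, Stavanger, Tromsø, Trondheim

Start at Tromsø.
Its neighbours: Ålesund, Bodø, Trondheim.
Then their neighbours: Drammen, Hamar, Kristiansand, Molde, Narvik, Stavanger.
Then next layer: Bergen.
Every vertex is now reached.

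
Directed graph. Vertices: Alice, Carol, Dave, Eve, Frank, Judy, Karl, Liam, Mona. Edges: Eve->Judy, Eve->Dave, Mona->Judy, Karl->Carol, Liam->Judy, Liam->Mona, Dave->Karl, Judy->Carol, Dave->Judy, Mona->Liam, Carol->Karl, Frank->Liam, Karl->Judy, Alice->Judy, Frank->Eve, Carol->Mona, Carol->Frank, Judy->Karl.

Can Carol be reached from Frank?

Explore from Frank.
Distance 1: reach Eve, Liam.
Distance 2: reach Dave, Judy, Mona.
Distance 3: reach Carol, Karl.
Found Carol.

Yes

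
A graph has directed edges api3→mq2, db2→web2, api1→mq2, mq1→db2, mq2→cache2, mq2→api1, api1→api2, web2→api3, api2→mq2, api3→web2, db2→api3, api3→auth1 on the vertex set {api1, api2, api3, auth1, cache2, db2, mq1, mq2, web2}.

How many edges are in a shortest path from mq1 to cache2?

4

Distance 0: mq1.
Distance 1: db2.
Distance 2: api3, web2.
Distance 3: auth1, mq2.
Distance 4: api1, cache2 — contains cache2.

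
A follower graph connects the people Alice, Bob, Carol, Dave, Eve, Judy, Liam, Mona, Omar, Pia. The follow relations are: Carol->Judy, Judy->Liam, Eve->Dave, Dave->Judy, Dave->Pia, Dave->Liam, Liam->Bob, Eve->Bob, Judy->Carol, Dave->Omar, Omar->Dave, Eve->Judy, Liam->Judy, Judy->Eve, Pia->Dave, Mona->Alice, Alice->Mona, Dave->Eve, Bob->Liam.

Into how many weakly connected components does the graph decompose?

2

From Alice: component {Alice, Mona}.
From Bob: component {Bob, Carol, Dave, Eve, Judy, Liam, Omar, Pia}.
That's 2 components.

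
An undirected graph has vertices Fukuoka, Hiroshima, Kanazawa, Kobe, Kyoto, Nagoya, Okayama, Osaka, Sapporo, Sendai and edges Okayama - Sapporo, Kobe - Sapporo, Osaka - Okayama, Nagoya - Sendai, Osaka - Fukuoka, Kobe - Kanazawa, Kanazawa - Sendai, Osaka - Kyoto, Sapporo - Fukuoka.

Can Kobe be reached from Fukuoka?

Explore from Fukuoka.
Distance 1: reach Osaka, Sapporo.
Distance 2: reach Kobe, Kyoto, Okayama.
Found Kobe.

Yes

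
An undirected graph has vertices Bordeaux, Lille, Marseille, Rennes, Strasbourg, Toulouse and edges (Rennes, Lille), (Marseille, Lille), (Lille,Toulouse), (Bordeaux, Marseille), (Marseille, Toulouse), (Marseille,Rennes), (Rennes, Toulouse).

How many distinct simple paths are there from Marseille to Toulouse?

Marseille–Lille–Rennes–Toulouse
Marseille–Lille–Toulouse
Marseille–Rennes–Lille–Toulouse
Marseille–Rennes–Toulouse
Marseille–Toulouse

5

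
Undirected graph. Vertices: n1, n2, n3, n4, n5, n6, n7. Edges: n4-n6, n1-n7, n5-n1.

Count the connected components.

From n1: component {n1, n5, n7}.
From n2: component {n2}.
From n3: component {n3}.
From n4: component {n4, n6}.
That's 4 components.

4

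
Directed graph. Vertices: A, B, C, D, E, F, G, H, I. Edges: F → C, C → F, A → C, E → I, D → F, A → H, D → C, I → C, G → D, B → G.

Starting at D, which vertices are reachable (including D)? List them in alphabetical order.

C, D, F

Start at D.
Its neighbours: C, F.
Nothing further is reachable.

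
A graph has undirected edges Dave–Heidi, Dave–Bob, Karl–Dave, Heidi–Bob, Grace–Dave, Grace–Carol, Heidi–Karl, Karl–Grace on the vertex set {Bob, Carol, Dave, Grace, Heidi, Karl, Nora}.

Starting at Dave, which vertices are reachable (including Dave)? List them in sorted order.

Start at Dave.
Its neighbours: Bob, Grace, Heidi, Karl.
Then their neighbours: Carol.
Nothing further is reachable.

Bob, Carol, Dave, Grace, Heidi, Karl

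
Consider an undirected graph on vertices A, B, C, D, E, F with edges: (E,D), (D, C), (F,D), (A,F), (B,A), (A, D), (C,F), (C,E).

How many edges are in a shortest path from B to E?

3

Distance 0: B.
Distance 1: A.
Distance 2: D, F.
Distance 3: C, E — contains E.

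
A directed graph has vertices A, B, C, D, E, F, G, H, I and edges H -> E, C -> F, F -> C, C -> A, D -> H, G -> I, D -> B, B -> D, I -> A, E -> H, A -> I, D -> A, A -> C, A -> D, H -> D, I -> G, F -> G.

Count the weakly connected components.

From A: component {A, B, C, D, E, F, G, H, I}.
That's 1 component.

1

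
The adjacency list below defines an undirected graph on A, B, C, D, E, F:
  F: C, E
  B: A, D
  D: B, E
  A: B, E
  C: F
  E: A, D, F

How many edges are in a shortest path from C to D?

3

Distance 0: C.
Distance 1: F.
Distance 2: E.
Distance 3: A, D — contains D.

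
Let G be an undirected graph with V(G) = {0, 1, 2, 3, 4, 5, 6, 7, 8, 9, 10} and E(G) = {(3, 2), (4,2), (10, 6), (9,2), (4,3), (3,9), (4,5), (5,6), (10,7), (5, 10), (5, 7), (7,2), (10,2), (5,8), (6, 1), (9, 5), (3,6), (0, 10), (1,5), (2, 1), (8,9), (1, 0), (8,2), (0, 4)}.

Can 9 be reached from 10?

Yes

Explore from 10.
Distance 1: reach 0, 2, 5, 6, 7.
Distance 2: reach 1, 3, 4, 8, 9.
Found 9.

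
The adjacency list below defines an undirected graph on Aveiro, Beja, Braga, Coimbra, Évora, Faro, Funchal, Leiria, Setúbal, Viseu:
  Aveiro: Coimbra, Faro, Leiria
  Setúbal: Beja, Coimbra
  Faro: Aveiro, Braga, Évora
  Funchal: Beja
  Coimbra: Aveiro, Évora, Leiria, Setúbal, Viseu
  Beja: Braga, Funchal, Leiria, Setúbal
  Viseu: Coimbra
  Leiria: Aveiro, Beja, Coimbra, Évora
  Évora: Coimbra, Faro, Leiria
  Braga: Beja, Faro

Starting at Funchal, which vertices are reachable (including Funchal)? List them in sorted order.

Aveiro, Beja, Braga, Coimbra, Évora, Faro, Funchal, Leiria, Setúbal, Viseu

Start at Funchal.
Its neighbours: Beja.
Then their neighbours: Braga, Leiria, Setúbal.
Then next layer: Aveiro, Coimbra, Évora, Faro.
Then next layer: Viseu.
Every vertex is now reached.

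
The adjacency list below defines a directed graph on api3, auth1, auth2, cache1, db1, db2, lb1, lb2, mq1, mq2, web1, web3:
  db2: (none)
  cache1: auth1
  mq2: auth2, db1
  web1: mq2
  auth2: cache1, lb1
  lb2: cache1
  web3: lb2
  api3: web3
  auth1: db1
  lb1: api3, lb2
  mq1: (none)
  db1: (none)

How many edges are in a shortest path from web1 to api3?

4

Distance 0: web1.
Distance 1: mq2.
Distance 2: auth2, db1.
Distance 3: cache1, lb1.
Distance 4: api3, auth1, lb2 — contains api3.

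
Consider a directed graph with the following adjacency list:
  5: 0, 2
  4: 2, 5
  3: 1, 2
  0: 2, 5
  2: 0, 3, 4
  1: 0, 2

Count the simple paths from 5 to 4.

2

5→0→2→4
5→2→4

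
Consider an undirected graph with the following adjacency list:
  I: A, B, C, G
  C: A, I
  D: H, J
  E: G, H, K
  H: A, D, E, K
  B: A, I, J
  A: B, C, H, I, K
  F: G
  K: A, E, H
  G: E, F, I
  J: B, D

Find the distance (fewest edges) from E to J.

Distance 0: E.
Distance 1: G, H, K.
Distance 2: A, D, F, I.
Distance 3: B, C, J — contains J.

3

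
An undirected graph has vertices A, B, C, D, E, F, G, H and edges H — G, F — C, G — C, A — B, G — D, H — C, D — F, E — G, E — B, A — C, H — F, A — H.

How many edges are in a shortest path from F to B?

3

Distance 0: F.
Distance 1: C, D, H.
Distance 2: A, G.
Distance 3: B, E — contains B.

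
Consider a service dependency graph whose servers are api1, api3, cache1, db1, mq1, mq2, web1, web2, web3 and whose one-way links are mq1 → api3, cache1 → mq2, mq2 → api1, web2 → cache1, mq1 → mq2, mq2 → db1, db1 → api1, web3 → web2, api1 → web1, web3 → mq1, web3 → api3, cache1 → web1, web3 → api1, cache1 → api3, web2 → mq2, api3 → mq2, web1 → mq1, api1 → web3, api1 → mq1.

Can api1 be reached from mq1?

Explore from mq1.
Distance 1: reach api3, mq2.
Distance 2: reach api1, db1.
Found api1.

Yes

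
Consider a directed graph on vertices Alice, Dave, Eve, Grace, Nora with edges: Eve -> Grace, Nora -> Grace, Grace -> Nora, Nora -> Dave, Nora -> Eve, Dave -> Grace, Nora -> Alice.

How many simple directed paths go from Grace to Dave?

1

Grace→Nora→Dave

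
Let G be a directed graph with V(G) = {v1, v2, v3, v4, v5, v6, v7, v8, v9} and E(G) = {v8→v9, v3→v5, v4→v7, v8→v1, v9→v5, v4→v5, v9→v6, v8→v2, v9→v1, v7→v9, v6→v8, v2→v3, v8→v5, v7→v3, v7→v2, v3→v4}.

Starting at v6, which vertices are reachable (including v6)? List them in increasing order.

Start at v6.
Its neighbours: v8.
Then their neighbours: v1, v2, v5, v9.
Then next layer: v3.
Then next layer: v4.
Then next layer: v7.
Every vertex is now reached.

v1, v2, v3, v4, v5, v6, v7, v8, v9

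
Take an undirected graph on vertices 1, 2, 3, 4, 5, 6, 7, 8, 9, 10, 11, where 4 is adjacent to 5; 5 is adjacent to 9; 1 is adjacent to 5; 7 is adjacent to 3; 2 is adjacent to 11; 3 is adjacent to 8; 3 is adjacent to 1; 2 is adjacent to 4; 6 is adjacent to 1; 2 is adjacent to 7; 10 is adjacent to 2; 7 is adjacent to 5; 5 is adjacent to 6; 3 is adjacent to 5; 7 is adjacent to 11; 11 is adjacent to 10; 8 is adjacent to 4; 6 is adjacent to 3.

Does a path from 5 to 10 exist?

Explore from 5.
Distance 1: reach 1, 3, 4, 6, 7, 9.
Distance 2: reach 2, 8, 11.
Distance 3: reach 10.
Found 10.

Yes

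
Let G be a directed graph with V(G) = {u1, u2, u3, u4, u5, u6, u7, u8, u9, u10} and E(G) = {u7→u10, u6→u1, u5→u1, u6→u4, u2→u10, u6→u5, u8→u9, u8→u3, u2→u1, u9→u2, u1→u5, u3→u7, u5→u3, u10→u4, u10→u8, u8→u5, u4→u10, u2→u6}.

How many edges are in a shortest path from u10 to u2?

3

Distance 0: u10.
Distance 1: u4, u8.
Distance 2: u3, u5, u9.
Distance 3: u1, u2, u7 — contains u2.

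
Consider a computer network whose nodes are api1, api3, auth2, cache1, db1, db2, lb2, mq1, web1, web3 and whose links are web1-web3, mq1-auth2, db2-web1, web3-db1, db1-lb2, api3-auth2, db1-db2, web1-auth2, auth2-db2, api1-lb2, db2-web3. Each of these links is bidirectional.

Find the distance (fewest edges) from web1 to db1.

Distance 0: web1.
Distance 1: auth2, db2, web3.
Distance 2: api3, db1, mq1 — contains db1.

2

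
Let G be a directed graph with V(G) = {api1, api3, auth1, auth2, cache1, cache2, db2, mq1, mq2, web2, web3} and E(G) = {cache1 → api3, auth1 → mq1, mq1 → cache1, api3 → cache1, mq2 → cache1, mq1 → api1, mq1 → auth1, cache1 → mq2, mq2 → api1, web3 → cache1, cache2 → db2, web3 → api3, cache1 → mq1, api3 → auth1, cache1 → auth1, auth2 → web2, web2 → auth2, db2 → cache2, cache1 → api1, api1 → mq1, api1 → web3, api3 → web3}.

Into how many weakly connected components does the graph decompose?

3

From api1: component {api1, api3, auth1, cache1, mq1, mq2, web3}.
From auth2: component {auth2, web2}.
From cache2: component {cache2, db2}.
That's 3 components.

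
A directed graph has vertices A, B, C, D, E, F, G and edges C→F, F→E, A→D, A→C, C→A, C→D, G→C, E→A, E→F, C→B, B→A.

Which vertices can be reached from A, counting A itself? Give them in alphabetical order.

A, B, C, D, E, F

Start at A.
Its neighbours: C, D.
Then their neighbours: B, F.
Then next layer: E.
Nothing further is reachable.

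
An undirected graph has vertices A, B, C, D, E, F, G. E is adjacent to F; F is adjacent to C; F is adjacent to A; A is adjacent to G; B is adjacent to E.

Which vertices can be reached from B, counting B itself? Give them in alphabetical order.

Start at B.
Its neighbours: E.
Then their neighbours: F.
Then next layer: A, C.
Then next layer: G.
Nothing further is reachable.

A, B, C, E, F, G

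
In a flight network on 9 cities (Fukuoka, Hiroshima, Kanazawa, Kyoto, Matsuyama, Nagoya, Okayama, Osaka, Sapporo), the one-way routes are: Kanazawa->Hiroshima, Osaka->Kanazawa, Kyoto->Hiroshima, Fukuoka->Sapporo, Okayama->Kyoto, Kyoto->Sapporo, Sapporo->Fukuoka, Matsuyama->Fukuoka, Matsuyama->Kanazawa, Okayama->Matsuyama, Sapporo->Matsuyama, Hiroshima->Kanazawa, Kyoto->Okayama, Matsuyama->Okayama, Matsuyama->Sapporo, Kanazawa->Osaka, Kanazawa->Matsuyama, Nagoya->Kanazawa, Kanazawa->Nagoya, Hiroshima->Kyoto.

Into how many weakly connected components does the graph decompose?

From Fukuoka: component {Fukuoka, Hiroshima, Kanazawa, Kyoto, Matsuyama, Nagoya, Okayama, Osaka, Sapporo}.
That's 1 component.

1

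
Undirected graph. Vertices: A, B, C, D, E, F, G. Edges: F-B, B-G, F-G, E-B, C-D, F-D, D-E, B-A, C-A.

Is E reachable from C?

Yes

Explore from C.
Distance 1: reach A, D.
Distance 2: reach B, E, F.
Found E.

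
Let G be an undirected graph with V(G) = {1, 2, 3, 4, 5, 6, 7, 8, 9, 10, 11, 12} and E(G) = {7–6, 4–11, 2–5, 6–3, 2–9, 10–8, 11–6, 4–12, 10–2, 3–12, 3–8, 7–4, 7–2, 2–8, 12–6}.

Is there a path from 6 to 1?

Explore from 6.
Distance 1: reach 3, 7, 11, 12.
Distance 2: reach 2, 4, 8.
Distance 3: reach 5, 9, 10.
The search is exhausted without reaching 1; it lies in a different component.

No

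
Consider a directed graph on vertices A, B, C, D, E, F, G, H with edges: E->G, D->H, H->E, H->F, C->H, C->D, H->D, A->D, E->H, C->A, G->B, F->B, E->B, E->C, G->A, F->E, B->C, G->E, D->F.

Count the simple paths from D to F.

D→F
D→H→F

2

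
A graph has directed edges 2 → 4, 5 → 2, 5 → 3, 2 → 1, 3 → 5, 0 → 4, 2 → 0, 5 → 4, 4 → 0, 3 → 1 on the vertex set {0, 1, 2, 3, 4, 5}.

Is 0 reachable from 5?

Explore from 5.
Distance 1: reach 2, 3, 4.
Distance 2: reach 0, 1.
Found 0.

Yes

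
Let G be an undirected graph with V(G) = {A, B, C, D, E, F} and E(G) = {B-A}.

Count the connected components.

From A: component {A, B}.
From C: component {C}.
From D: component {D}.
From E: component {E}.
From F: component {F}.
That's 5 components.

5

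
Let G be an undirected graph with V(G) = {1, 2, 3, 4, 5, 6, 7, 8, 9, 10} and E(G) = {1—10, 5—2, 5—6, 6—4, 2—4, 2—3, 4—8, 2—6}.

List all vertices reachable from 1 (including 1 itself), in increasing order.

1, 10

Start at 1.
Its neighbours: 10.
Nothing further is reachable.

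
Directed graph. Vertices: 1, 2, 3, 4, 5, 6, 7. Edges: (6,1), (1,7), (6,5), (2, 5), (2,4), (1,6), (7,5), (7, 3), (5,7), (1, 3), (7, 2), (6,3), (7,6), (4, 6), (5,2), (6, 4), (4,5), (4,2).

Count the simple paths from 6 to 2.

6→1→7→2
6→1→7→5→2
6→4→2
6→4→5→2
6→4→5→7→2
6→5→2
6→5→7→2

7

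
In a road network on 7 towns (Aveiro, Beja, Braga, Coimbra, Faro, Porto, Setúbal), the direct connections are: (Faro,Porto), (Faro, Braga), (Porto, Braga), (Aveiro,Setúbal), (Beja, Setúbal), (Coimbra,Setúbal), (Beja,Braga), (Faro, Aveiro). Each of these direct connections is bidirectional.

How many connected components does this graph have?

1

From Aveiro: component {Aveiro, Beja, Braga, Coimbra, Faro, Porto, Setúbal}.
That's 1 component.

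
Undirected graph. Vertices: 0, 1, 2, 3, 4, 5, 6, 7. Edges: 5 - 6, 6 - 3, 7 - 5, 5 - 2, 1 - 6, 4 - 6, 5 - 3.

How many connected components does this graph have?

2

From 0: component {0}.
From 1: component {1, 2, 3, 4, 5, 6, 7}.
That's 2 components.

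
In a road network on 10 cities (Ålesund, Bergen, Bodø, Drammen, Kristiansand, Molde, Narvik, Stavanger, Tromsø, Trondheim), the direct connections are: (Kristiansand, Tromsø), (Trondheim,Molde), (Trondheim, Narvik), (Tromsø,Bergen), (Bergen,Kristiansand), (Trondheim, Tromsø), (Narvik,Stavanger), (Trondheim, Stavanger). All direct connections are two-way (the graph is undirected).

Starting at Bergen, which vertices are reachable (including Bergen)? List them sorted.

Start at Bergen.
Its neighbours: Kristiansand, Tromsø.
Then their neighbours: Trondheim.
Then next layer: Molde, Narvik, Stavanger.
Nothing further is reachable.

Bergen, Kristiansand, Molde, Narvik, Stavanger, Tromsø, Trondheim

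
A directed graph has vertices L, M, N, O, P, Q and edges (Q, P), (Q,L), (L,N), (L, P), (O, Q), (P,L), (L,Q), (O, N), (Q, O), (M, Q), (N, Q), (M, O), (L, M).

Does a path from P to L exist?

Explore from P.
Distance 1: reach L.
Found L.

Yes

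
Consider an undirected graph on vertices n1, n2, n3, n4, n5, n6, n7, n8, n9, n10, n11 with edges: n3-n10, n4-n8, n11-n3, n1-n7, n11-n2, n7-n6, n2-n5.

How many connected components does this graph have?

From n1: component {n1, n6, n7}.
From n2: component {n2, n3, n5, n10, n11}.
From n4: component {n4, n8}.
From n9: component {n9}.
That's 4 components.

4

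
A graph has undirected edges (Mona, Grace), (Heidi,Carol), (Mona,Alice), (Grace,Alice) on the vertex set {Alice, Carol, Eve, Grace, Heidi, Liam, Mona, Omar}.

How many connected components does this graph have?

5

From Alice: component {Alice, Grace, Mona}.
From Carol: component {Carol, Heidi}.
From Eve: component {Eve}.
From Liam: component {Liam}.
From Omar: component {Omar}.
That's 5 components.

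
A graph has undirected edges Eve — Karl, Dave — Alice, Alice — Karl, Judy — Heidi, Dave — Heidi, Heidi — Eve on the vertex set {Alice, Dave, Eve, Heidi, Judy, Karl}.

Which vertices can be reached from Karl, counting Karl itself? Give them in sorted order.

Start at Karl.
Its neighbours: Alice, Eve.
Then their neighbours: Dave, Heidi.
Then next layer: Judy.
Every vertex is now reached.

Alice, Dave, Eve, Heidi, Judy, Karl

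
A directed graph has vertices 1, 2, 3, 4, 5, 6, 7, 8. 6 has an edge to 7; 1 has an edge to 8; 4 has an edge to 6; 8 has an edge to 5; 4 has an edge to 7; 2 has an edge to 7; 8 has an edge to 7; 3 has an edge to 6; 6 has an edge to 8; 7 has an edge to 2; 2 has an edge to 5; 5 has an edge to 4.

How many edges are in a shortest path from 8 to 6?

Distance 0: 8.
Distance 1: 5, 7.
Distance 2: 2, 4.
Distance 3: 6 — contains 6.

3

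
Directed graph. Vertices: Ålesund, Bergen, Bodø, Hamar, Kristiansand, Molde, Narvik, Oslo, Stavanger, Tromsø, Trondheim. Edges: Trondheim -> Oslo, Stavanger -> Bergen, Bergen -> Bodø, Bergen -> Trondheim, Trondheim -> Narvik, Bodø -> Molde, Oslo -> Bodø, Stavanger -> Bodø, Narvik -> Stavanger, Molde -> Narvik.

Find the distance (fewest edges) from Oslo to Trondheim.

6

Distance 0: Oslo.
Distance 1: Bodø.
Distance 2: Molde.
Distance 3: Narvik.
Distance 4: Stavanger.
Distance 5: Bergen.
Distance 6: Trondheim — contains Trondheim.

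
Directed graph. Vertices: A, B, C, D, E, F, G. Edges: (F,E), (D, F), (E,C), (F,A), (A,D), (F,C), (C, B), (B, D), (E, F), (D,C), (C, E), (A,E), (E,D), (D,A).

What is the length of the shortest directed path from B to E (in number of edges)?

3

Distance 0: B.
Distance 1: D.
Distance 2: A, C, F.
Distance 3: E — contains E.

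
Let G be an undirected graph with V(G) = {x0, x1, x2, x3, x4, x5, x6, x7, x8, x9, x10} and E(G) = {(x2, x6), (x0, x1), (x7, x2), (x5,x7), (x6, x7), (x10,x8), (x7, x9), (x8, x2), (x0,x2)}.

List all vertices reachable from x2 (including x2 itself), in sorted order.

x0, x1, x2, x5, x6, x7, x8, x9, x10

Start at x2.
Its neighbours: x0, x6, x7, x8.
Then their neighbours: x1, x5, x9, x10.
Nothing further is reachable.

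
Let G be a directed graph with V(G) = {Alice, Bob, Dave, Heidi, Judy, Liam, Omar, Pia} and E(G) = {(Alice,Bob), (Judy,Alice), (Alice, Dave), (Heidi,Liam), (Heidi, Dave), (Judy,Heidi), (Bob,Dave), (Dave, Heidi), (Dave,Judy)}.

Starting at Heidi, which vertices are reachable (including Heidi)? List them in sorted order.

Alice, Bob, Dave, Heidi, Judy, Liam

Start at Heidi.
Its neighbours: Dave, Liam.
Then their neighbours: Judy.
Then next layer: Alice.
Then next layer: Bob.
Nothing further is reachable.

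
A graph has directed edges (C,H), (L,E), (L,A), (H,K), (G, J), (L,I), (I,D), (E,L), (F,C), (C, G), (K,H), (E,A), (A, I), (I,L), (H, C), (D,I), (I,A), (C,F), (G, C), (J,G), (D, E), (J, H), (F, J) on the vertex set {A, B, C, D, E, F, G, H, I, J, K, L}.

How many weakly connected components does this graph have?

3

From A: component {A, D, E, I, L}.
From B: component {B}.
From C: component {C, F, G, H, J, K}.
That's 3 components.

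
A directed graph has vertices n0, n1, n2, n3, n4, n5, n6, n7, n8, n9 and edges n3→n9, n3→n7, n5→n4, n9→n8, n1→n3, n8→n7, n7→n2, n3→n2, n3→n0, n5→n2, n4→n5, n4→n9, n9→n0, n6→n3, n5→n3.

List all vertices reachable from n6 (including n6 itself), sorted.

n0, n2, n3, n6, n7, n8, n9

Start at n6.
Its neighbours: n3.
Then their neighbours: n0, n2, n7, n9.
Then next layer: n8.
Nothing further is reachable.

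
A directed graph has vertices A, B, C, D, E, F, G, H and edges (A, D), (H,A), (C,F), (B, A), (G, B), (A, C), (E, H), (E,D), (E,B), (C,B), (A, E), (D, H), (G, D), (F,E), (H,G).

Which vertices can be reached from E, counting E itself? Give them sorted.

A, B, C, D, E, F, G, H

Start at E.
Its neighbours: B, D, H.
Then their neighbours: A, G.
Then next layer: C.
Then next layer: F.
Every vertex is now reached.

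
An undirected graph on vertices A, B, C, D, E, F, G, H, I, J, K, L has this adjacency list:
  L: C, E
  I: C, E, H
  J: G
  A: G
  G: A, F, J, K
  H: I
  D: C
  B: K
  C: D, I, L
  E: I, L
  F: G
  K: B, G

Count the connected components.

From A: component {A, B, F, G, J, K}.
From C: component {C, D, E, H, I, L}.
That's 2 components.

2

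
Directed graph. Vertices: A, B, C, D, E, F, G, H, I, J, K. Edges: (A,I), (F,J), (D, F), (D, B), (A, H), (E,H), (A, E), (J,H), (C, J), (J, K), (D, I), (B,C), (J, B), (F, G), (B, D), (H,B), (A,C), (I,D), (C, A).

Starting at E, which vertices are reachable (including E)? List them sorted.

Start at E.
Its neighbours: H.
Then their neighbours: B.
Then next layer: C, D.
Then next layer: A, F, I, J.
Then next layer: G, K.
Every vertex is now reached.

A, B, C, D, E, F, G, H, I, J, K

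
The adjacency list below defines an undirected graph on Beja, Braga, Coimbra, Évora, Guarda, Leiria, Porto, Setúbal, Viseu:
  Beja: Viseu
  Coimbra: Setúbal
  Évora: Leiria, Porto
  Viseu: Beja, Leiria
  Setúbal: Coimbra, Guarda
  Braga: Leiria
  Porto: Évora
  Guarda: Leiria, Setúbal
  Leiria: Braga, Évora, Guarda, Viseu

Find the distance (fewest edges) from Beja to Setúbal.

Distance 0: Beja.
Distance 1: Viseu.
Distance 2: Leiria.
Distance 3: Braga, Évora, Guarda.
Distance 4: Porto, Setúbal — contains Setúbal.

4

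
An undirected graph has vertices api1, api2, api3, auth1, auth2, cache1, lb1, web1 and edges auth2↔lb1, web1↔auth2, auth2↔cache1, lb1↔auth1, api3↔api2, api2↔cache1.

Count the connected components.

2

From api1: component {api1}.
From api2: component {api2, api3, auth1, auth2, cache1, lb1, web1}.
That's 2 components.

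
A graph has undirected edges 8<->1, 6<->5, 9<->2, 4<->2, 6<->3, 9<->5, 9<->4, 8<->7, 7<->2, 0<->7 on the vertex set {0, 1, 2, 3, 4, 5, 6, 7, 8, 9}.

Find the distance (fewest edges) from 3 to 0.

6

Distance 0: 3.
Distance 1: 6.
Distance 2: 5.
Distance 3: 9.
Distance 4: 2, 4.
Distance 5: 7.
Distance 6: 0, 8 — contains 0.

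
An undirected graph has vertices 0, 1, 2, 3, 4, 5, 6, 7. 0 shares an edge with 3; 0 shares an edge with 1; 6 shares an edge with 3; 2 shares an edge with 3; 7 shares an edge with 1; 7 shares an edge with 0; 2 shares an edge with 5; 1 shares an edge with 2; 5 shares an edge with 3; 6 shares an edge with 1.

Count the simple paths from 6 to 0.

9

6–1–0
6–1–2–3–0
6–1–2–5–3–0
6–1–7–0
6–3–0
6–3–2–1–0
6–3–2–1–7–0
6–3–5–2–1–0
6–3–5–2–1–7–0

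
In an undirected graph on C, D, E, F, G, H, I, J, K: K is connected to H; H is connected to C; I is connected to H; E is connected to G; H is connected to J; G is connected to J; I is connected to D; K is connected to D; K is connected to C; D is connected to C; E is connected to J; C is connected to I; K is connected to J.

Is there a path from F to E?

F has no edges, so nothing is reachable from it.

No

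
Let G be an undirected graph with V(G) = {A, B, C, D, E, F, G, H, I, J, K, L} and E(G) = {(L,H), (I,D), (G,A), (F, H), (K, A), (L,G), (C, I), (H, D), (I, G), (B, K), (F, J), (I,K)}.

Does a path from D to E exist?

Explore from D.
Distance 1: reach H, I.
Distance 2: reach C, F, G, K, L.
Distance 3: reach A, B, J.
The search is exhausted without reaching E; it lies in a different component.

No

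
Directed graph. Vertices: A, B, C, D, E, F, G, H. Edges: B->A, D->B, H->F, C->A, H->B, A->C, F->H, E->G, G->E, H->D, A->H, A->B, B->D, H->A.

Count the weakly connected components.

From A: component {A, B, C, D, F, H}.
From E: component {E, G}.
That's 2 components.

2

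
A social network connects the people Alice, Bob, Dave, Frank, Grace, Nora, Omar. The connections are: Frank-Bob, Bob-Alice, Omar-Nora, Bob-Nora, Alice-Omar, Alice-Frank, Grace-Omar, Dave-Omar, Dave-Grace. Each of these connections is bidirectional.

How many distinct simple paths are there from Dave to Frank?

8

Dave–Grace–Omar–Alice–Bob–Frank
Dave–Grace–Omar–Alice–Frank
Dave–Grace–Omar–Nora–Bob–Alice–Frank
Dave–Grace–Omar–Nora–Bob–Frank
Dave–Omar–Alice–Bob–Frank
Dave–Omar–Alice–Frank
Dave–Omar–Nora–Bob–Alice–Frank
Dave–Omar–Nora–Bob–Frank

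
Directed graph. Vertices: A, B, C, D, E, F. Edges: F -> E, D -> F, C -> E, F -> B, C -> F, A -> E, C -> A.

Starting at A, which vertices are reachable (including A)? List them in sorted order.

Start at A.
Its neighbours: E.
Nothing further is reachable.

A, E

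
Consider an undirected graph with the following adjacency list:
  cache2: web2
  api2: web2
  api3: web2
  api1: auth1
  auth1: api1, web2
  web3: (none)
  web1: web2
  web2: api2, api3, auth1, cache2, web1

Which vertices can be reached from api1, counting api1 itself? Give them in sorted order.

api1, api2, api3, auth1, cache2, web1, web2

Start at api1.
Its neighbours: auth1.
Then their neighbours: web2.
Then next layer: api2, api3, cache2, web1.
Nothing further is reachable.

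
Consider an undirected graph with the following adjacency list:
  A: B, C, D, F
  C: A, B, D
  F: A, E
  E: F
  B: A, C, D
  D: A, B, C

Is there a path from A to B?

Explore from A.
Distance 1: reach B, C, D, F.
Found B.

Yes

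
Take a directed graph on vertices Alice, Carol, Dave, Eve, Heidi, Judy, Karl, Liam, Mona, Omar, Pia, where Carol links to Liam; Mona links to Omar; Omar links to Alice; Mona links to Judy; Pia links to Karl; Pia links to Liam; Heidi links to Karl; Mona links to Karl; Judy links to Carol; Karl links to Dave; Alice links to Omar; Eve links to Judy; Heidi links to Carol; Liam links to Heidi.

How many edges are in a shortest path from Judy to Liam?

Distance 0: Judy.
Distance 1: Carol.
Distance 2: Liam — contains Liam.

2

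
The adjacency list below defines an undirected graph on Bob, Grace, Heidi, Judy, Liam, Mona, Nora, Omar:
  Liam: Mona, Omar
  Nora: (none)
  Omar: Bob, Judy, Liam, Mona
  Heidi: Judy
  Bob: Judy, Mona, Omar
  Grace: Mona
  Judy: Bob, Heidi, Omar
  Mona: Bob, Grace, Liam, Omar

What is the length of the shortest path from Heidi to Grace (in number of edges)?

4

Distance 0: Heidi.
Distance 1: Judy.
Distance 2: Bob, Omar.
Distance 3: Liam, Mona.
Distance 4: Grace — contains Grace.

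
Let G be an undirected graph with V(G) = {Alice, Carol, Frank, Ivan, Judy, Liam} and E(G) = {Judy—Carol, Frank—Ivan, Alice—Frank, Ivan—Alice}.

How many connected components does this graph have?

3

From Alice: component {Alice, Frank, Ivan}.
From Carol: component {Carol, Judy}.
From Liam: component {Liam}.
That's 3 components.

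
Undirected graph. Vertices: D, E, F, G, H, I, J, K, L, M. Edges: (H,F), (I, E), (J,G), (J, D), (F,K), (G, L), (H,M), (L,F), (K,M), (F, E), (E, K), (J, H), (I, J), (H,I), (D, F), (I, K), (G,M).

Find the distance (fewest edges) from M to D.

3

Distance 0: M.
Distance 1: G, H, K.
Distance 2: E, F, I, J, L.
Distance 3: D — contains D.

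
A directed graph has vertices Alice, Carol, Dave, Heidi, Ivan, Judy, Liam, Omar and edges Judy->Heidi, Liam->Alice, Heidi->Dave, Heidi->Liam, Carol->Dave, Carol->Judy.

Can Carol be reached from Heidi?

No

Explore from Heidi.
Distance 1: reach Dave, Liam.
Distance 2: reach Alice.
The search from Heidi is exhausted; no directed path reaches Carol.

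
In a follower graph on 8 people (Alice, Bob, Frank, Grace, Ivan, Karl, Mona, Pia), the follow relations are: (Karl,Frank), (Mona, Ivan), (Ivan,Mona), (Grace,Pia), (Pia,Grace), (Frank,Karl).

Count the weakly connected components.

From Alice: component {Alice}.
From Bob: component {Bob}.
From Frank: component {Frank, Karl}.
From Grace: component {Grace, Pia}.
From Ivan: component {Ivan, Mona}.
That's 5 components.

5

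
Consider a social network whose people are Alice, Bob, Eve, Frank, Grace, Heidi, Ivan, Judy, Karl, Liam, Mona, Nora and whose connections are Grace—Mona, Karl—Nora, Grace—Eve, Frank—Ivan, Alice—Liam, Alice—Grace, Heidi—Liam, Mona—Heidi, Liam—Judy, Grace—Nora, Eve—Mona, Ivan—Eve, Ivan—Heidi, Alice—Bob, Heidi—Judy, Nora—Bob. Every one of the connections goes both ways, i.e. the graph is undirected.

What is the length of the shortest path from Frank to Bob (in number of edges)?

Distance 0: Frank.
Distance 1: Ivan.
Distance 2: Eve, Heidi.
Distance 3: Grace, Judy, Liam, Mona.
Distance 4: Alice, Nora.
Distance 5: Bob, Karl — contains Bob.

5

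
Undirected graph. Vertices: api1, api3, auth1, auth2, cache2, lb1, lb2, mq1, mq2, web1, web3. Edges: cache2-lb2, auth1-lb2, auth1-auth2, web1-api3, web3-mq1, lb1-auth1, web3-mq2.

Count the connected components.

From api1: component {api1}.
From api3: component {api3, web1}.
From auth1: component {auth1, auth2, cache2, lb1, lb2}.
From mq1: component {mq1, mq2, web3}.
That's 4 components.

4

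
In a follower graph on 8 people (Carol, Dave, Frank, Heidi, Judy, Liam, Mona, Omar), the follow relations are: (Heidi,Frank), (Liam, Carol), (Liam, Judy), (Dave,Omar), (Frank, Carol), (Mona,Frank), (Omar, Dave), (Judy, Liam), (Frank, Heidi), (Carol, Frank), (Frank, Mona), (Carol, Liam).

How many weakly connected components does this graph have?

From Carol: component {Carol, Frank, Heidi, Judy, Liam, Mona}.
From Dave: component {Dave, Omar}.
That's 2 components.

2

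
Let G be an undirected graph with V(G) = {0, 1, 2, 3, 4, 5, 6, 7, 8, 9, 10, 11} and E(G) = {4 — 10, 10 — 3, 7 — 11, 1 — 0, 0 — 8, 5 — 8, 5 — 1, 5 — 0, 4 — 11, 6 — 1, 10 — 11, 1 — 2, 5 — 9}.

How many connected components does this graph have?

2

From 0: component {0, 1, 2, 5, 6, 8, 9}.
From 3: component {3, 4, 7, 10, 11}.
That's 2 components.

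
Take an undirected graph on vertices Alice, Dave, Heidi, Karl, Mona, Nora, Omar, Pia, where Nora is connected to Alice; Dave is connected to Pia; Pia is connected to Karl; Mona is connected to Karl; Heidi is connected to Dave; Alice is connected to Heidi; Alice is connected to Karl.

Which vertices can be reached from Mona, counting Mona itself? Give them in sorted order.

Start at Mona.
Its neighbours: Karl.
Then their neighbours: Alice, Pia.
Then next layer: Dave, Heidi, Nora.
Nothing further is reachable.

Alice, Dave, Heidi, Karl, Mona, Nora, Pia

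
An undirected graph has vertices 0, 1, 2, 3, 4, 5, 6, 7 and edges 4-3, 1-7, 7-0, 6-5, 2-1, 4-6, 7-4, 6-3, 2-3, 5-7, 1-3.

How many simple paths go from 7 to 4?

7

7–1–2–3–4
7–1–2–3–6–4
7–1–3–4
7–1–3–6–4
7–4
7–5–6–3–4
7–5–6–4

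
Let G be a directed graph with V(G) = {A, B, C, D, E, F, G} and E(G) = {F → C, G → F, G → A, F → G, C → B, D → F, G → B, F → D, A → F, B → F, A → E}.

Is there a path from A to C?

Explore from A.
Distance 1: reach E, F.
Distance 2: reach C, D, G.
Found C.

Yes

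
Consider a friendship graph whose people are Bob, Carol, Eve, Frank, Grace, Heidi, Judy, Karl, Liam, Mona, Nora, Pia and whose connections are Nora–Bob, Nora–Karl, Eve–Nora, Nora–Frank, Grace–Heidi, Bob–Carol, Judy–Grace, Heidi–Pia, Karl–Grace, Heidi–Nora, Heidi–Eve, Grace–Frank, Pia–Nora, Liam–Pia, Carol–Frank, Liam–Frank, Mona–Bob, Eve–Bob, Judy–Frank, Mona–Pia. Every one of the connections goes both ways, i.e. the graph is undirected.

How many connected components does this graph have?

From Bob: component {Bob, Carol, Eve, Frank, Grace, Heidi, Judy, Karl, Liam, Mona, Nora, Pia}.
That's 1 component.

1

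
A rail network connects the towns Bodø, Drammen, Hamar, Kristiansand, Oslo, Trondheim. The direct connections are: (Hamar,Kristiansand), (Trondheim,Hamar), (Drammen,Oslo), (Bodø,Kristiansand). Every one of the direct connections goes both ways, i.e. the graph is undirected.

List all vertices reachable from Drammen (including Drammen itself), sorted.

Drammen, Oslo

Start at Drammen.
Its neighbours: Oslo.
Nothing further is reachable.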